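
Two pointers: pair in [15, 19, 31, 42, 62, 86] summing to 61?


lo=0(15)+hi=5(86)=101
lo=0(15)+hi=4(62)=77
lo=0(15)+hi=3(42)=57
lo=1(19)+hi=3(42)=61

Yes: 19+42=61


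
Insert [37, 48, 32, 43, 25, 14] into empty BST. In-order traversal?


Insert 37: root
Insert 48: R from 37
Insert 32: L from 37
Insert 43: R from 37 -> L from 48
Insert 25: L from 37 -> L from 32
Insert 14: L from 37 -> L from 32 -> L from 25

In-order: [14, 25, 32, 37, 43, 48]


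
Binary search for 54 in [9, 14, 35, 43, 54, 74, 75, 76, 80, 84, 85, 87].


Step 1: lo=0, hi=11, mid=5, val=74
Step 2: lo=0, hi=4, mid=2, val=35
Step 3: lo=3, hi=4, mid=3, val=43
Step 4: lo=4, hi=4, mid=4, val=54

Found at index 4


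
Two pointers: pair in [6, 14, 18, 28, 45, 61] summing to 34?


lo=0(6)+hi=5(61)=67
lo=0(6)+hi=4(45)=51
lo=0(6)+hi=3(28)=34

Yes: 6+28=34


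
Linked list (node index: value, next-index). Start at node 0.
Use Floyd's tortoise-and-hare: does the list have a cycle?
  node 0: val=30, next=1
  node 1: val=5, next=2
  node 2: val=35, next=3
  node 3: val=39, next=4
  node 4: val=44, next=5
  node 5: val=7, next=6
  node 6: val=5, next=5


Floyd's tortoise (slow, +1) and hare (fast, +2):
  init: slow=0, fast=0
  step 1: slow=1, fast=2
  step 2: slow=2, fast=4
  step 3: slow=3, fast=6
  step 4: slow=4, fast=6
  step 5: slow=5, fast=6
  step 6: slow=6, fast=6
  slow == fast at node 6: cycle detected

Cycle: yes


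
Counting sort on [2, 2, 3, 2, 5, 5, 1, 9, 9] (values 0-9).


Input: [2, 2, 3, 2, 5, 5, 1, 9, 9]
Counts: [0, 1, 3, 1, 0, 2, 0, 0, 0, 2]

Sorted: [1, 2, 2, 2, 3, 5, 5, 9, 9]


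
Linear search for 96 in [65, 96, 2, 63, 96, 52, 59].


i=0: 65!=96
i=1: 96==96 found!

Found at 1, 2 comps


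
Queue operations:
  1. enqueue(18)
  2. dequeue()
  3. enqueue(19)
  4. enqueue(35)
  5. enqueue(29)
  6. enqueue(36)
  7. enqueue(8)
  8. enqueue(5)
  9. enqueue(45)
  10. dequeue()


enqueue(18) -> [18]
dequeue()->18, []
enqueue(19) -> [19]
enqueue(35) -> [19, 35]
enqueue(29) -> [19, 35, 29]
enqueue(36) -> [19, 35, 29, 36]
enqueue(8) -> [19, 35, 29, 36, 8]
enqueue(5) -> [19, 35, 29, 36, 8, 5]
enqueue(45) -> [19, 35, 29, 36, 8, 5, 45]
dequeue()->19, [35, 29, 36, 8, 5, 45]

Final queue: [35, 29, 36, 8, 5, 45]


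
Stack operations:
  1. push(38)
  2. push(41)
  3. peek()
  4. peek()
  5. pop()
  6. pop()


push(38) -> [38]
push(41) -> [38, 41]
peek()->41
peek()->41
pop()->41, [38]
pop()->38, []

Final stack: []


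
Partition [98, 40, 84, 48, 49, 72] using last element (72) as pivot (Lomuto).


Pivot: 72
  40 <= 72: swap -> [40, 98, 84, 48, 49, 72]
  48 <= 72: swap -> [40, 48, 84, 98, 49, 72]
  49 <= 72: swap -> [40, 48, 49, 98, 84, 72]
Place pivot at 3: [40, 48, 49, 72, 84, 98]

Partitioned: [40, 48, 49, 72, 84, 98]


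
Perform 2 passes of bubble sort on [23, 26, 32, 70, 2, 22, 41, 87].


Initial: [23, 26, 32, 70, 2, 22, 41, 87]
Pass 1: [23, 26, 32, 2, 22, 41, 70, 87] (3 swaps)
Pass 2: [23, 26, 2, 22, 32, 41, 70, 87] (2 swaps)

After 2 passes: [23, 26, 2, 22, 32, 41, 70, 87]


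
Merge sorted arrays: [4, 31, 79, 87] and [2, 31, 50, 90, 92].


Take 2 from B
Take 4 from A
Take 31 from A
Take 31 from B
Take 50 from B
Take 79 from A
Take 87 from A

Merged: [2, 4, 31, 31, 50, 79, 87, 90, 92]


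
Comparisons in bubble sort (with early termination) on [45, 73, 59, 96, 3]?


Algorithm: bubble sort (with early termination)
Input: [45, 73, 59, 96, 3]
Sorted: [3, 45, 59, 73, 96]

10


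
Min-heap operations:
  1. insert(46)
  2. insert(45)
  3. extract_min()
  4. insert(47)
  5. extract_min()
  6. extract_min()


insert(46) -> [46]
insert(45) -> [45, 46]
extract_min()->45, [46]
insert(47) -> [46, 47]
extract_min()->46, [47]
extract_min()->47, []

Final heap: []


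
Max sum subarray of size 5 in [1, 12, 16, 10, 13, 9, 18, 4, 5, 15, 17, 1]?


[0:5]: 52
[1:6]: 60
[2:7]: 66
[3:8]: 54
[4:9]: 49
[5:10]: 51
[6:11]: 59
[7:12]: 42

Max: 66 at [2:7]


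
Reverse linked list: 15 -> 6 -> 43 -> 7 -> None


Step 1: curr=15, set curr.next=prev(None) | reversed so far: 15
Step 2: curr=6, set curr.next=prev(15) | reversed so far: 6 -> 15
Step 3: curr=43, set curr.next=prev(6) | reversed so far: 43 -> 6 -> 15
Step 4: curr=7, set curr.next=prev(43) | reversed so far: 7 -> 43 -> 6 -> 15

7 -> 43 -> 6 -> 15 -> None


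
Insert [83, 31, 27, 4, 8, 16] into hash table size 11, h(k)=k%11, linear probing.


Insert 83: h=6 -> slot 6
Insert 31: h=9 -> slot 9
Insert 27: h=5 -> slot 5
Insert 4: h=4 -> slot 4
Insert 8: h=8 -> slot 8
Insert 16: h=5, 2 probes -> slot 7

Table: [None, None, None, None, 4, 27, 83, 16, 8, 31, None]


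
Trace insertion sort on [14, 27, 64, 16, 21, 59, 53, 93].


Initial: [14, 27, 64, 16, 21, 59, 53, 93]
Insert 27: [14, 27, 64, 16, 21, 59, 53, 93]
Insert 64: [14, 27, 64, 16, 21, 59, 53, 93]
Insert 16: [14, 16, 27, 64, 21, 59, 53, 93]
Insert 21: [14, 16, 21, 27, 64, 59, 53, 93]
Insert 59: [14, 16, 21, 27, 59, 64, 53, 93]
Insert 53: [14, 16, 21, 27, 53, 59, 64, 93]
Insert 93: [14, 16, 21, 27, 53, 59, 64, 93]

Sorted: [14, 16, 21, 27, 53, 59, 64, 93]


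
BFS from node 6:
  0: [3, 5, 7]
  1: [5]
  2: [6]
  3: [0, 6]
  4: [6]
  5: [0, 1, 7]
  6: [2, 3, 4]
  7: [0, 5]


Visit 6, enqueue [2, 3, 4]
Visit 2, enqueue []
Visit 3, enqueue [0]
Visit 4, enqueue []
Visit 0, enqueue [5, 7]
Visit 5, enqueue [1]
Visit 7, enqueue []
Visit 1, enqueue []

BFS order: [6, 2, 3, 4, 0, 5, 7, 1]


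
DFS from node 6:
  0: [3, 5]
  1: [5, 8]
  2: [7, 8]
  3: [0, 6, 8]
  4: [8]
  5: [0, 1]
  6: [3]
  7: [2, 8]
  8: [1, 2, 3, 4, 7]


Visit 6, push [3]
Visit 3, push [8, 0]
Visit 0, push [5]
Visit 5, push [1]
Visit 1, push [8]
Visit 8, push [7, 4, 2]
Visit 2, push [7]
Visit 7, push []
Visit 4, push []

DFS order: [6, 3, 0, 5, 1, 8, 2, 7, 4]


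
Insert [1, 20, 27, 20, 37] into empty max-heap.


Insert 1: [1]
Insert 20: [20, 1]
Insert 27: [27, 1, 20]
Insert 20: [27, 20, 20, 1]
Insert 37: [37, 27, 20, 1, 20]

Final heap: [37, 27, 20, 1, 20]


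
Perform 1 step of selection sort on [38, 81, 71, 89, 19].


Initial: [38, 81, 71, 89, 19]
Step 1: min=19 at 4
  Swap: [19, 81, 71, 89, 38]

After 1 step: [19, 81, 71, 89, 38]


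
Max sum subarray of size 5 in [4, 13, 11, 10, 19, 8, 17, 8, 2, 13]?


[0:5]: 57
[1:6]: 61
[2:7]: 65
[3:8]: 62
[4:9]: 54
[5:10]: 48

Max: 65 at [2:7]


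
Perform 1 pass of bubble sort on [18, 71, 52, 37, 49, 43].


Initial: [18, 71, 52, 37, 49, 43]
Pass 1: [18, 52, 37, 49, 43, 71] (4 swaps)

After 1 pass: [18, 52, 37, 49, 43, 71]


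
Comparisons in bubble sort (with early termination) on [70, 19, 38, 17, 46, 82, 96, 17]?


Algorithm: bubble sort (with early termination)
Input: [70, 19, 38, 17, 46, 82, 96, 17]
Sorted: [17, 17, 19, 38, 46, 70, 82, 96]

28


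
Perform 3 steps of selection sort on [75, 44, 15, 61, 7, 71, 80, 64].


Initial: [75, 44, 15, 61, 7, 71, 80, 64]
Step 1: min=7 at 4
  Swap: [7, 44, 15, 61, 75, 71, 80, 64]
Step 2: min=15 at 2
  Swap: [7, 15, 44, 61, 75, 71, 80, 64]
Step 3: min=44 at 2
  Swap: [7, 15, 44, 61, 75, 71, 80, 64]

After 3 steps: [7, 15, 44, 61, 75, 71, 80, 64]


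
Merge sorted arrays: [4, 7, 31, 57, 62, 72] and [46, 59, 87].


Take 4 from A
Take 7 from A
Take 31 from A
Take 46 from B
Take 57 from A
Take 59 from B
Take 62 from A
Take 72 from A

Merged: [4, 7, 31, 46, 57, 59, 62, 72, 87]


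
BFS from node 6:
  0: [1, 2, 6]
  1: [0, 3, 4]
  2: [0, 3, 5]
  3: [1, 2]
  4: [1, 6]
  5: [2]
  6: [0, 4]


Visit 6, enqueue [0, 4]
Visit 0, enqueue [1, 2]
Visit 4, enqueue []
Visit 1, enqueue [3]
Visit 2, enqueue [5]
Visit 3, enqueue []
Visit 5, enqueue []

BFS order: [6, 0, 4, 1, 2, 3, 5]


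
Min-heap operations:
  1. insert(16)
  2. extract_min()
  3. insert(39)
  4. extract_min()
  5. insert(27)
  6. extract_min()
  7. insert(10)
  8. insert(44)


insert(16) -> [16]
extract_min()->16, []
insert(39) -> [39]
extract_min()->39, []
insert(27) -> [27]
extract_min()->27, []
insert(10) -> [10]
insert(44) -> [10, 44]

Final heap: [10, 44]


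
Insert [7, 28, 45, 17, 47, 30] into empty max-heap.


Insert 7: [7]
Insert 28: [28, 7]
Insert 45: [45, 7, 28]
Insert 17: [45, 17, 28, 7]
Insert 47: [47, 45, 28, 7, 17]
Insert 30: [47, 45, 30, 7, 17, 28]

Final heap: [47, 45, 30, 7, 17, 28]


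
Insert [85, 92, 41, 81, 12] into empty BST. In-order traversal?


Insert 85: root
Insert 92: R from 85
Insert 41: L from 85
Insert 81: L from 85 -> R from 41
Insert 12: L from 85 -> L from 41

In-order: [12, 41, 81, 85, 92]


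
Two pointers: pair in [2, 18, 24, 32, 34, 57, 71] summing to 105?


lo=0(2)+hi=6(71)=73
lo=1(18)+hi=6(71)=89
lo=2(24)+hi=6(71)=95
lo=3(32)+hi=6(71)=103
lo=4(34)+hi=6(71)=105

Yes: 34+71=105


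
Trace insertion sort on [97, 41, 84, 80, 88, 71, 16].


Initial: [97, 41, 84, 80, 88, 71, 16]
Insert 41: [41, 97, 84, 80, 88, 71, 16]
Insert 84: [41, 84, 97, 80, 88, 71, 16]
Insert 80: [41, 80, 84, 97, 88, 71, 16]
Insert 88: [41, 80, 84, 88, 97, 71, 16]
Insert 71: [41, 71, 80, 84, 88, 97, 16]
Insert 16: [16, 41, 71, 80, 84, 88, 97]

Sorted: [16, 41, 71, 80, 84, 88, 97]


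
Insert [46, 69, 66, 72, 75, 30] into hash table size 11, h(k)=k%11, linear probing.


Insert 46: h=2 -> slot 2
Insert 69: h=3 -> slot 3
Insert 66: h=0 -> slot 0
Insert 72: h=6 -> slot 6
Insert 75: h=9 -> slot 9
Insert 30: h=8 -> slot 8

Table: [66, None, 46, 69, None, None, 72, None, 30, 75, None]


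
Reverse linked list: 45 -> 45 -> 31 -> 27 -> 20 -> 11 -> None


Step 1: curr=45, set curr.next=prev(None) | reversed so far: 45
Step 2: curr=45, set curr.next=prev(45) | reversed so far: 45 -> 45
Step 3: curr=31, set curr.next=prev(45) | reversed so far: 31 -> 45 -> 45
Step 4: curr=27, set curr.next=prev(31) | reversed so far: 27 -> 31 -> 45 -> 45
Step 5: curr=20, set curr.next=prev(27) | reversed so far: 20 -> 27 -> 31 -> 45 -> 45
Step 6: curr=11, set curr.next=prev(20) | reversed so far: 11 -> 20 -> 27 -> 31 -> 45 -> 45

11 -> 20 -> 27 -> 31 -> 45 -> 45 -> None


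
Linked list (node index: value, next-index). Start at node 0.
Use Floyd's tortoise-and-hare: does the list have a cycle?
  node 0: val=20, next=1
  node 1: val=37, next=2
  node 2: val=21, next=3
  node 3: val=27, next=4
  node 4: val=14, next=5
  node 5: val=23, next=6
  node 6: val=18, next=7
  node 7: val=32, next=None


Floyd's tortoise (slow, +1) and hare (fast, +2):
  init: slow=0, fast=0
  step 1: slow=1, fast=2
  step 2: slow=2, fast=4
  step 3: slow=3, fast=6
  step 4: fast 6->7->None, no cycle

Cycle: no


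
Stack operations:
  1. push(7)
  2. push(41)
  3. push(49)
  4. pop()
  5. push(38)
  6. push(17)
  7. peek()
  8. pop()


push(7) -> [7]
push(41) -> [7, 41]
push(49) -> [7, 41, 49]
pop()->49, [7, 41]
push(38) -> [7, 41, 38]
push(17) -> [7, 41, 38, 17]
peek()->17
pop()->17, [7, 41, 38]

Final stack: [7, 41, 38]


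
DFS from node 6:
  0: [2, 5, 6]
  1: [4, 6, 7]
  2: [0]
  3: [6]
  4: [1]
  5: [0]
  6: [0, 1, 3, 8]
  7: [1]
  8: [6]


Visit 6, push [8, 3, 1, 0]
Visit 0, push [5, 2]
Visit 2, push []
Visit 5, push []
Visit 1, push [7, 4]
Visit 4, push []
Visit 7, push []
Visit 3, push []
Visit 8, push []

DFS order: [6, 0, 2, 5, 1, 4, 7, 3, 8]


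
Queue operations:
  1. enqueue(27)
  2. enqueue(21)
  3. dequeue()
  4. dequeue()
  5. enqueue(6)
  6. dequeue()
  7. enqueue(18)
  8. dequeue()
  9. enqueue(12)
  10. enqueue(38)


enqueue(27) -> [27]
enqueue(21) -> [27, 21]
dequeue()->27, [21]
dequeue()->21, []
enqueue(6) -> [6]
dequeue()->6, []
enqueue(18) -> [18]
dequeue()->18, []
enqueue(12) -> [12]
enqueue(38) -> [12, 38]

Final queue: [12, 38]


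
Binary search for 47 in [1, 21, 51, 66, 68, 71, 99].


Step 1: lo=0, hi=6, mid=3, val=66
Step 2: lo=0, hi=2, mid=1, val=21
Step 3: lo=2, hi=2, mid=2, val=51

Not found


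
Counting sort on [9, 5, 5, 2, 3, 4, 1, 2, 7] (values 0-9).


Input: [9, 5, 5, 2, 3, 4, 1, 2, 7]
Counts: [0, 1, 2, 1, 1, 2, 0, 1, 0, 1]

Sorted: [1, 2, 2, 3, 4, 5, 5, 7, 9]


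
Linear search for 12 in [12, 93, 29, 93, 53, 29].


i=0: 12==12 found!

Found at 0, 1 comps


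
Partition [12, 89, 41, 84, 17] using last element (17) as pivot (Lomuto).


Pivot: 17
  12 <= 17: advance i (no swap)
Place pivot at 1: [12, 17, 41, 84, 89]

Partitioned: [12, 17, 41, 84, 89]


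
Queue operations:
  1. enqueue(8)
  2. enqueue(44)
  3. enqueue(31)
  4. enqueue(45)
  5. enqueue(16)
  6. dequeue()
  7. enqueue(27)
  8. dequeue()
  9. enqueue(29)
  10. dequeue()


enqueue(8) -> [8]
enqueue(44) -> [8, 44]
enqueue(31) -> [8, 44, 31]
enqueue(45) -> [8, 44, 31, 45]
enqueue(16) -> [8, 44, 31, 45, 16]
dequeue()->8, [44, 31, 45, 16]
enqueue(27) -> [44, 31, 45, 16, 27]
dequeue()->44, [31, 45, 16, 27]
enqueue(29) -> [31, 45, 16, 27, 29]
dequeue()->31, [45, 16, 27, 29]

Final queue: [45, 16, 27, 29]


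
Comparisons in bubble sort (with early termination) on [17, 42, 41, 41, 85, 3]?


Algorithm: bubble sort (with early termination)
Input: [17, 42, 41, 41, 85, 3]
Sorted: [3, 17, 41, 41, 42, 85]

15


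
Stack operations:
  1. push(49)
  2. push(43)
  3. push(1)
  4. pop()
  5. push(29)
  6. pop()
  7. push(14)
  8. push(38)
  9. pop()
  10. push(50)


push(49) -> [49]
push(43) -> [49, 43]
push(1) -> [49, 43, 1]
pop()->1, [49, 43]
push(29) -> [49, 43, 29]
pop()->29, [49, 43]
push(14) -> [49, 43, 14]
push(38) -> [49, 43, 14, 38]
pop()->38, [49, 43, 14]
push(50) -> [49, 43, 14, 50]

Final stack: [49, 43, 14, 50]


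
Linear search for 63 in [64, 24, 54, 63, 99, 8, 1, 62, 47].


i=0: 64!=63
i=1: 24!=63
i=2: 54!=63
i=3: 63==63 found!

Found at 3, 4 comps


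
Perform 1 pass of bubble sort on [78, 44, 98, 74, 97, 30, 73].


Initial: [78, 44, 98, 74, 97, 30, 73]
Pass 1: [44, 78, 74, 97, 30, 73, 98] (5 swaps)

After 1 pass: [44, 78, 74, 97, 30, 73, 98]


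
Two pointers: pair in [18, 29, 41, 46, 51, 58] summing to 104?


lo=0(18)+hi=5(58)=76
lo=1(29)+hi=5(58)=87
lo=2(41)+hi=5(58)=99
lo=3(46)+hi=5(58)=104

Yes: 46+58=104


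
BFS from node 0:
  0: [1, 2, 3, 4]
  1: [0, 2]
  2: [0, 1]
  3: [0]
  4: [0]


Visit 0, enqueue [1, 2, 3, 4]
Visit 1, enqueue []
Visit 2, enqueue []
Visit 3, enqueue []
Visit 4, enqueue []

BFS order: [0, 1, 2, 3, 4]


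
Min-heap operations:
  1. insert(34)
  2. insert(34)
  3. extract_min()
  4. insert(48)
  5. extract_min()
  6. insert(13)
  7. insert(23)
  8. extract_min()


insert(34) -> [34]
insert(34) -> [34, 34]
extract_min()->34, [34]
insert(48) -> [34, 48]
extract_min()->34, [48]
insert(13) -> [13, 48]
insert(23) -> [13, 48, 23]
extract_min()->13, [23, 48]

Final heap: [23, 48]


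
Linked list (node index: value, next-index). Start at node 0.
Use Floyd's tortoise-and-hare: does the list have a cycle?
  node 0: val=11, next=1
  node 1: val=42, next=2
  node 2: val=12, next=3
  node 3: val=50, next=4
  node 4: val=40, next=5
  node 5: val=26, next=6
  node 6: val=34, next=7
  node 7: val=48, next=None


Floyd's tortoise (slow, +1) and hare (fast, +2):
  init: slow=0, fast=0
  step 1: slow=1, fast=2
  step 2: slow=2, fast=4
  step 3: slow=3, fast=6
  step 4: fast 6->7->None, no cycle

Cycle: no


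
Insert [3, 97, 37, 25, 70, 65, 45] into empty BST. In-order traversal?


Insert 3: root
Insert 97: R from 3
Insert 37: R from 3 -> L from 97
Insert 25: R from 3 -> L from 97 -> L from 37
Insert 70: R from 3 -> L from 97 -> R from 37
Insert 65: R from 3 -> L from 97 -> R from 37 -> L from 70
Insert 45: R from 3 -> L from 97 -> R from 37 -> L from 70 -> L from 65

In-order: [3, 25, 37, 45, 65, 70, 97]


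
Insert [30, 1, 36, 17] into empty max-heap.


Insert 30: [30]
Insert 1: [30, 1]
Insert 36: [36, 1, 30]
Insert 17: [36, 17, 30, 1]

Final heap: [36, 17, 30, 1]


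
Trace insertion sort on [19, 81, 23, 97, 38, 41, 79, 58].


Initial: [19, 81, 23, 97, 38, 41, 79, 58]
Insert 81: [19, 81, 23, 97, 38, 41, 79, 58]
Insert 23: [19, 23, 81, 97, 38, 41, 79, 58]
Insert 97: [19, 23, 81, 97, 38, 41, 79, 58]
Insert 38: [19, 23, 38, 81, 97, 41, 79, 58]
Insert 41: [19, 23, 38, 41, 81, 97, 79, 58]
Insert 79: [19, 23, 38, 41, 79, 81, 97, 58]
Insert 58: [19, 23, 38, 41, 58, 79, 81, 97]

Sorted: [19, 23, 38, 41, 58, 79, 81, 97]


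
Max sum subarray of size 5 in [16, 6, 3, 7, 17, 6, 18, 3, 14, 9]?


[0:5]: 49
[1:6]: 39
[2:7]: 51
[3:8]: 51
[4:9]: 58
[5:10]: 50

Max: 58 at [4:9]


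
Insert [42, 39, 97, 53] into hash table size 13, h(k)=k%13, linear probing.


Insert 42: h=3 -> slot 3
Insert 39: h=0 -> slot 0
Insert 97: h=6 -> slot 6
Insert 53: h=1 -> slot 1

Table: [39, 53, None, 42, None, None, 97, None, None, None, None, None, None]


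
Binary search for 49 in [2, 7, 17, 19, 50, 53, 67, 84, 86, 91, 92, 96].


Step 1: lo=0, hi=11, mid=5, val=53
Step 2: lo=0, hi=4, mid=2, val=17
Step 3: lo=3, hi=4, mid=3, val=19
Step 4: lo=4, hi=4, mid=4, val=50

Not found


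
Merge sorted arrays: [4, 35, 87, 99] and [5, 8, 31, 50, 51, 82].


Take 4 from A
Take 5 from B
Take 8 from B
Take 31 from B
Take 35 from A
Take 50 from B
Take 51 from B
Take 82 from B

Merged: [4, 5, 8, 31, 35, 50, 51, 82, 87, 99]


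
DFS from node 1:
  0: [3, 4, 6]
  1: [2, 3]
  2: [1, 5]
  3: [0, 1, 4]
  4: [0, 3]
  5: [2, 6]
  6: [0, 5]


Visit 1, push [3, 2]
Visit 2, push [5]
Visit 5, push [6]
Visit 6, push [0]
Visit 0, push [4, 3]
Visit 3, push [4]
Visit 4, push []

DFS order: [1, 2, 5, 6, 0, 3, 4]


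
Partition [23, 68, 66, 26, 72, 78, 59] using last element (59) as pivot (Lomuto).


Pivot: 59
  23 <= 59: advance i (no swap)
  26 <= 59: swap -> [23, 26, 66, 68, 72, 78, 59]
Place pivot at 2: [23, 26, 59, 68, 72, 78, 66]

Partitioned: [23, 26, 59, 68, 72, 78, 66]


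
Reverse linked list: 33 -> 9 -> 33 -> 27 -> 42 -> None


Step 1: curr=33, set curr.next=prev(None) | reversed so far: 33
Step 2: curr=9, set curr.next=prev(33) | reversed so far: 9 -> 33
Step 3: curr=33, set curr.next=prev(9) | reversed so far: 33 -> 9 -> 33
Step 4: curr=27, set curr.next=prev(33) | reversed so far: 27 -> 33 -> 9 -> 33
Step 5: curr=42, set curr.next=prev(27) | reversed so far: 42 -> 27 -> 33 -> 9 -> 33

42 -> 27 -> 33 -> 9 -> 33 -> None


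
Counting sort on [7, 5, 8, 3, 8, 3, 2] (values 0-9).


Input: [7, 5, 8, 3, 8, 3, 2]
Counts: [0, 0, 1, 2, 0, 1, 0, 1, 2, 0]

Sorted: [2, 3, 3, 5, 7, 8, 8]


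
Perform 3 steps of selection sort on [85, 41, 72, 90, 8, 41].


Initial: [85, 41, 72, 90, 8, 41]
Step 1: min=8 at 4
  Swap: [8, 41, 72, 90, 85, 41]
Step 2: min=41 at 1
  Swap: [8, 41, 72, 90, 85, 41]
Step 3: min=41 at 5
  Swap: [8, 41, 41, 90, 85, 72]

After 3 steps: [8, 41, 41, 90, 85, 72]


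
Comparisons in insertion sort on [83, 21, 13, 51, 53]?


Algorithm: insertion sort
Input: [83, 21, 13, 51, 53]
Sorted: [13, 21, 51, 53, 83]

7


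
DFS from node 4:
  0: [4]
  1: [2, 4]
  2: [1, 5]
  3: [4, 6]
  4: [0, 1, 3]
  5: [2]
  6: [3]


Visit 4, push [3, 1, 0]
Visit 0, push []
Visit 1, push [2]
Visit 2, push [5]
Visit 5, push []
Visit 3, push [6]
Visit 6, push []

DFS order: [4, 0, 1, 2, 5, 3, 6]


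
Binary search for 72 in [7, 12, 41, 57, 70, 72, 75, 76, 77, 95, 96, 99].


Step 1: lo=0, hi=11, mid=5, val=72

Found at index 5


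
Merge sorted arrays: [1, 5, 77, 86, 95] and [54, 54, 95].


Take 1 from A
Take 5 from A
Take 54 from B
Take 54 from B
Take 77 from A
Take 86 from A
Take 95 from A

Merged: [1, 5, 54, 54, 77, 86, 95, 95]


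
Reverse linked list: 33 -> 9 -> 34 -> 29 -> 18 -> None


Step 1: curr=33, set curr.next=prev(None) | reversed so far: 33
Step 2: curr=9, set curr.next=prev(33) | reversed so far: 9 -> 33
Step 3: curr=34, set curr.next=prev(9) | reversed so far: 34 -> 9 -> 33
Step 4: curr=29, set curr.next=prev(34) | reversed so far: 29 -> 34 -> 9 -> 33
Step 5: curr=18, set curr.next=prev(29) | reversed so far: 18 -> 29 -> 34 -> 9 -> 33

18 -> 29 -> 34 -> 9 -> 33 -> None


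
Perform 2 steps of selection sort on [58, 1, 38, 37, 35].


Initial: [58, 1, 38, 37, 35]
Step 1: min=1 at 1
  Swap: [1, 58, 38, 37, 35]
Step 2: min=35 at 4
  Swap: [1, 35, 38, 37, 58]

After 2 steps: [1, 35, 38, 37, 58]


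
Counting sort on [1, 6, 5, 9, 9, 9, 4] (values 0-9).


Input: [1, 6, 5, 9, 9, 9, 4]
Counts: [0, 1, 0, 0, 1, 1, 1, 0, 0, 3]

Sorted: [1, 4, 5, 6, 9, 9, 9]


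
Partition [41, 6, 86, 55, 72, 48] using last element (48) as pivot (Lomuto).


Pivot: 48
  41 <= 48: advance i (no swap)
  6 <= 48: advance i (no swap)
Place pivot at 2: [41, 6, 48, 55, 72, 86]

Partitioned: [41, 6, 48, 55, 72, 86]


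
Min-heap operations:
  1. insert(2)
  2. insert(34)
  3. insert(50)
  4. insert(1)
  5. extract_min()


insert(2) -> [2]
insert(34) -> [2, 34]
insert(50) -> [2, 34, 50]
insert(1) -> [1, 2, 50, 34]
extract_min()->1, [2, 34, 50]

Final heap: [2, 34, 50]


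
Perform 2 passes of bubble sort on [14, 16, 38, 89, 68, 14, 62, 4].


Initial: [14, 16, 38, 89, 68, 14, 62, 4]
Pass 1: [14, 16, 38, 68, 14, 62, 4, 89] (4 swaps)
Pass 2: [14, 16, 38, 14, 62, 4, 68, 89] (3 swaps)

After 2 passes: [14, 16, 38, 14, 62, 4, 68, 89]


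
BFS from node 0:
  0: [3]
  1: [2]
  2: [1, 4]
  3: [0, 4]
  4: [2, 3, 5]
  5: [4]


Visit 0, enqueue [3]
Visit 3, enqueue [4]
Visit 4, enqueue [2, 5]
Visit 2, enqueue [1]
Visit 5, enqueue []
Visit 1, enqueue []

BFS order: [0, 3, 4, 2, 5, 1]


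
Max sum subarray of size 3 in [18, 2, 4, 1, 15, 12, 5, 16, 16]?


[0:3]: 24
[1:4]: 7
[2:5]: 20
[3:6]: 28
[4:7]: 32
[5:8]: 33
[6:9]: 37

Max: 37 at [6:9]


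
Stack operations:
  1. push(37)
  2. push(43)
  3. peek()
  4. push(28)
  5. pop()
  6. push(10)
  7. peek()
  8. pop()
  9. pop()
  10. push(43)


push(37) -> [37]
push(43) -> [37, 43]
peek()->43
push(28) -> [37, 43, 28]
pop()->28, [37, 43]
push(10) -> [37, 43, 10]
peek()->10
pop()->10, [37, 43]
pop()->43, [37]
push(43) -> [37, 43]

Final stack: [37, 43]


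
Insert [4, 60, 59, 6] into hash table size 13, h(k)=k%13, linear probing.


Insert 4: h=4 -> slot 4
Insert 60: h=8 -> slot 8
Insert 59: h=7 -> slot 7
Insert 6: h=6 -> slot 6

Table: [None, None, None, None, 4, None, 6, 59, 60, None, None, None, None]


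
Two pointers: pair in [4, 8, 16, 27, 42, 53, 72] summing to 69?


lo=0(4)+hi=6(72)=76
lo=0(4)+hi=5(53)=57
lo=1(8)+hi=5(53)=61
lo=2(16)+hi=5(53)=69

Yes: 16+53=69


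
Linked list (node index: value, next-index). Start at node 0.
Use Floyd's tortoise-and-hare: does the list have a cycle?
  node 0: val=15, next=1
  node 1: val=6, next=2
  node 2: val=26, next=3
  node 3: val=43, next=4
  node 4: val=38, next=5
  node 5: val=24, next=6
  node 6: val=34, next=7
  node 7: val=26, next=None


Floyd's tortoise (slow, +1) and hare (fast, +2):
  init: slow=0, fast=0
  step 1: slow=1, fast=2
  step 2: slow=2, fast=4
  step 3: slow=3, fast=6
  step 4: fast 6->7->None, no cycle

Cycle: no


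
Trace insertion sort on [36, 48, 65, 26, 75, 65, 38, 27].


Initial: [36, 48, 65, 26, 75, 65, 38, 27]
Insert 48: [36, 48, 65, 26, 75, 65, 38, 27]
Insert 65: [36, 48, 65, 26, 75, 65, 38, 27]
Insert 26: [26, 36, 48, 65, 75, 65, 38, 27]
Insert 75: [26, 36, 48, 65, 75, 65, 38, 27]
Insert 65: [26, 36, 48, 65, 65, 75, 38, 27]
Insert 38: [26, 36, 38, 48, 65, 65, 75, 27]
Insert 27: [26, 27, 36, 38, 48, 65, 65, 75]

Sorted: [26, 27, 36, 38, 48, 65, 65, 75]


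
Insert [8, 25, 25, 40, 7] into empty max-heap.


Insert 8: [8]
Insert 25: [25, 8]
Insert 25: [25, 8, 25]
Insert 40: [40, 25, 25, 8]
Insert 7: [40, 25, 25, 8, 7]

Final heap: [40, 25, 25, 8, 7]


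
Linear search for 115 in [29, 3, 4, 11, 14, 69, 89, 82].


i=0: 29!=115
i=1: 3!=115
i=2: 4!=115
i=3: 11!=115
i=4: 14!=115
i=5: 69!=115
i=6: 89!=115
i=7: 82!=115

Not found, 8 comps


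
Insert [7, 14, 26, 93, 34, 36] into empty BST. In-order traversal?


Insert 7: root
Insert 14: R from 7
Insert 26: R from 7 -> R from 14
Insert 93: R from 7 -> R from 14 -> R from 26
Insert 34: R from 7 -> R from 14 -> R from 26 -> L from 93
Insert 36: R from 7 -> R from 14 -> R from 26 -> L from 93 -> R from 34

In-order: [7, 14, 26, 34, 36, 93]


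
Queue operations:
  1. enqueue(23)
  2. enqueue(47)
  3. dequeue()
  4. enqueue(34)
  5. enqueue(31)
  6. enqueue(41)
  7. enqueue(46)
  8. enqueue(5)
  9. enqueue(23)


enqueue(23) -> [23]
enqueue(47) -> [23, 47]
dequeue()->23, [47]
enqueue(34) -> [47, 34]
enqueue(31) -> [47, 34, 31]
enqueue(41) -> [47, 34, 31, 41]
enqueue(46) -> [47, 34, 31, 41, 46]
enqueue(5) -> [47, 34, 31, 41, 46, 5]
enqueue(23) -> [47, 34, 31, 41, 46, 5, 23]

Final queue: [47, 34, 31, 41, 46, 5, 23]


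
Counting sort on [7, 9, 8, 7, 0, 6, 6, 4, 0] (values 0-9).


Input: [7, 9, 8, 7, 0, 6, 6, 4, 0]
Counts: [2, 0, 0, 0, 1, 0, 2, 2, 1, 1]

Sorted: [0, 0, 4, 6, 6, 7, 7, 8, 9]


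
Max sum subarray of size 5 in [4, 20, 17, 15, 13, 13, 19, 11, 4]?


[0:5]: 69
[1:6]: 78
[2:7]: 77
[3:8]: 71
[4:9]: 60

Max: 78 at [1:6]


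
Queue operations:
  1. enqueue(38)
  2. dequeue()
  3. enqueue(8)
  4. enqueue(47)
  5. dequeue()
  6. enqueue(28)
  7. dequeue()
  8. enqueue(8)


enqueue(38) -> [38]
dequeue()->38, []
enqueue(8) -> [8]
enqueue(47) -> [8, 47]
dequeue()->8, [47]
enqueue(28) -> [47, 28]
dequeue()->47, [28]
enqueue(8) -> [28, 8]

Final queue: [28, 8]


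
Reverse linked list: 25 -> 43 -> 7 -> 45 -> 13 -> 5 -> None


Step 1: curr=25, set curr.next=prev(None) | reversed so far: 25
Step 2: curr=43, set curr.next=prev(25) | reversed so far: 43 -> 25
Step 3: curr=7, set curr.next=prev(43) | reversed so far: 7 -> 43 -> 25
Step 4: curr=45, set curr.next=prev(7) | reversed so far: 45 -> 7 -> 43 -> 25
Step 5: curr=13, set curr.next=prev(45) | reversed so far: 13 -> 45 -> 7 -> 43 -> 25
Step 6: curr=5, set curr.next=prev(13) | reversed so far: 5 -> 13 -> 45 -> 7 -> 43 -> 25

5 -> 13 -> 45 -> 7 -> 43 -> 25 -> None


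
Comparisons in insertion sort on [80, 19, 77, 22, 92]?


Algorithm: insertion sort
Input: [80, 19, 77, 22, 92]
Sorted: [19, 22, 77, 80, 92]

7


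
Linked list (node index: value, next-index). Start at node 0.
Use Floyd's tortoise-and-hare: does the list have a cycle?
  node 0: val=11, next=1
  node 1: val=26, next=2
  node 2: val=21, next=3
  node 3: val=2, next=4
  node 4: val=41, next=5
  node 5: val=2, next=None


Floyd's tortoise (slow, +1) and hare (fast, +2):
  init: slow=0, fast=0
  step 1: slow=1, fast=2
  step 2: slow=2, fast=4
  step 3: fast 4->5->None, no cycle

Cycle: no


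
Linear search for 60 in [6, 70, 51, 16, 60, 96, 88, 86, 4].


i=0: 6!=60
i=1: 70!=60
i=2: 51!=60
i=3: 16!=60
i=4: 60==60 found!

Found at 4, 5 comps


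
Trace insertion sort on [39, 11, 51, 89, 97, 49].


Initial: [39, 11, 51, 89, 97, 49]
Insert 11: [11, 39, 51, 89, 97, 49]
Insert 51: [11, 39, 51, 89, 97, 49]
Insert 89: [11, 39, 51, 89, 97, 49]
Insert 97: [11, 39, 51, 89, 97, 49]
Insert 49: [11, 39, 49, 51, 89, 97]

Sorted: [11, 39, 49, 51, 89, 97]


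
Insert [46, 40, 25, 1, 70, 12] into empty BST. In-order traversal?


Insert 46: root
Insert 40: L from 46
Insert 25: L from 46 -> L from 40
Insert 1: L from 46 -> L from 40 -> L from 25
Insert 70: R from 46
Insert 12: L from 46 -> L from 40 -> L from 25 -> R from 1

In-order: [1, 12, 25, 40, 46, 70]


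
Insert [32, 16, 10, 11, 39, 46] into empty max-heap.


Insert 32: [32]
Insert 16: [32, 16]
Insert 10: [32, 16, 10]
Insert 11: [32, 16, 10, 11]
Insert 39: [39, 32, 10, 11, 16]
Insert 46: [46, 32, 39, 11, 16, 10]

Final heap: [46, 32, 39, 11, 16, 10]


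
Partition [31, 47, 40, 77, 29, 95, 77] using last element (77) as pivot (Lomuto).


Pivot: 77
  31 <= 77: advance i (no swap)
  47 <= 77: advance i (no swap)
  40 <= 77: advance i (no swap)
  77 <= 77: advance i (no swap)
  29 <= 77: advance i (no swap)
Place pivot at 5: [31, 47, 40, 77, 29, 77, 95]

Partitioned: [31, 47, 40, 77, 29, 77, 95]


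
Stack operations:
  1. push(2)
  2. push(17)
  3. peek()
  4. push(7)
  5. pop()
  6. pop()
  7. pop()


push(2) -> [2]
push(17) -> [2, 17]
peek()->17
push(7) -> [2, 17, 7]
pop()->7, [2, 17]
pop()->17, [2]
pop()->2, []

Final stack: []


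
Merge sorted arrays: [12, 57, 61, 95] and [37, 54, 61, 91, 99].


Take 12 from A
Take 37 from B
Take 54 from B
Take 57 from A
Take 61 from A
Take 61 from B
Take 91 from B
Take 95 from A

Merged: [12, 37, 54, 57, 61, 61, 91, 95, 99]


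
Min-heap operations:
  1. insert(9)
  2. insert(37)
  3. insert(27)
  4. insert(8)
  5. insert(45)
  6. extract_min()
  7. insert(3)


insert(9) -> [9]
insert(37) -> [9, 37]
insert(27) -> [9, 37, 27]
insert(8) -> [8, 9, 27, 37]
insert(45) -> [8, 9, 27, 37, 45]
extract_min()->8, [9, 37, 27, 45]
insert(3) -> [3, 9, 27, 45, 37]

Final heap: [3, 9, 27, 45, 37]


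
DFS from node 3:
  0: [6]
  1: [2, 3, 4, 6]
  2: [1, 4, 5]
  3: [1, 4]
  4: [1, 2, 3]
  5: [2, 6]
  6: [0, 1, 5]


Visit 3, push [4, 1]
Visit 1, push [6, 4, 2]
Visit 2, push [5, 4]
Visit 4, push []
Visit 5, push [6]
Visit 6, push [0]
Visit 0, push []

DFS order: [3, 1, 2, 4, 5, 6, 0]


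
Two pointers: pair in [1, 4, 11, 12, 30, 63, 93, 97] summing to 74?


lo=0(1)+hi=7(97)=98
lo=0(1)+hi=6(93)=94
lo=0(1)+hi=5(63)=64
lo=1(4)+hi=5(63)=67
lo=2(11)+hi=5(63)=74

Yes: 11+63=74


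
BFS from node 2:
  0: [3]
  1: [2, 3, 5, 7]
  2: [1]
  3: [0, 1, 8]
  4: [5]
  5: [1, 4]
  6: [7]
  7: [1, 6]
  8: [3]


Visit 2, enqueue [1]
Visit 1, enqueue [3, 5, 7]
Visit 3, enqueue [0, 8]
Visit 5, enqueue [4]
Visit 7, enqueue [6]
Visit 0, enqueue []
Visit 8, enqueue []
Visit 4, enqueue []
Visit 6, enqueue []

BFS order: [2, 1, 3, 5, 7, 0, 8, 4, 6]


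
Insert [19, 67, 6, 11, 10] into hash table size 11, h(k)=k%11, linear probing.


Insert 19: h=8 -> slot 8
Insert 67: h=1 -> slot 1
Insert 6: h=6 -> slot 6
Insert 11: h=0 -> slot 0
Insert 10: h=10 -> slot 10

Table: [11, 67, None, None, None, None, 6, None, 19, None, 10]


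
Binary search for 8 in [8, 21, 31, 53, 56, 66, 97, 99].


Step 1: lo=0, hi=7, mid=3, val=53
Step 2: lo=0, hi=2, mid=1, val=21
Step 3: lo=0, hi=0, mid=0, val=8

Found at index 0


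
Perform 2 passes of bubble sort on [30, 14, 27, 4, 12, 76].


Initial: [30, 14, 27, 4, 12, 76]
Pass 1: [14, 27, 4, 12, 30, 76] (4 swaps)
Pass 2: [14, 4, 12, 27, 30, 76] (2 swaps)

After 2 passes: [14, 4, 12, 27, 30, 76]


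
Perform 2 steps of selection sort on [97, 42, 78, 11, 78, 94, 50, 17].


Initial: [97, 42, 78, 11, 78, 94, 50, 17]
Step 1: min=11 at 3
  Swap: [11, 42, 78, 97, 78, 94, 50, 17]
Step 2: min=17 at 7
  Swap: [11, 17, 78, 97, 78, 94, 50, 42]

After 2 steps: [11, 17, 78, 97, 78, 94, 50, 42]


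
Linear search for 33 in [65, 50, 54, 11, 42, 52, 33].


i=0: 65!=33
i=1: 50!=33
i=2: 54!=33
i=3: 11!=33
i=4: 42!=33
i=5: 52!=33
i=6: 33==33 found!

Found at 6, 7 comps


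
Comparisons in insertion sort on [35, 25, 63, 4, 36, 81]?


Algorithm: insertion sort
Input: [35, 25, 63, 4, 36, 81]
Sorted: [4, 25, 35, 36, 63, 81]

8


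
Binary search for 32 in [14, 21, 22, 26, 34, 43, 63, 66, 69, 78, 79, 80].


Step 1: lo=0, hi=11, mid=5, val=43
Step 2: lo=0, hi=4, mid=2, val=22
Step 3: lo=3, hi=4, mid=3, val=26
Step 4: lo=4, hi=4, mid=4, val=34

Not found


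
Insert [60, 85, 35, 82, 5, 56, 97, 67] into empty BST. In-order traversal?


Insert 60: root
Insert 85: R from 60
Insert 35: L from 60
Insert 82: R from 60 -> L from 85
Insert 5: L from 60 -> L from 35
Insert 56: L from 60 -> R from 35
Insert 97: R from 60 -> R from 85
Insert 67: R from 60 -> L from 85 -> L from 82

In-order: [5, 35, 56, 60, 67, 82, 85, 97]


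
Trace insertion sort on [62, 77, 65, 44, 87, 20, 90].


Initial: [62, 77, 65, 44, 87, 20, 90]
Insert 77: [62, 77, 65, 44, 87, 20, 90]
Insert 65: [62, 65, 77, 44, 87, 20, 90]
Insert 44: [44, 62, 65, 77, 87, 20, 90]
Insert 87: [44, 62, 65, 77, 87, 20, 90]
Insert 20: [20, 44, 62, 65, 77, 87, 90]
Insert 90: [20, 44, 62, 65, 77, 87, 90]

Sorted: [20, 44, 62, 65, 77, 87, 90]


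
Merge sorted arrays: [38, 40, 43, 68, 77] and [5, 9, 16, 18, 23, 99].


Take 5 from B
Take 9 from B
Take 16 from B
Take 18 from B
Take 23 from B
Take 38 from A
Take 40 from A
Take 43 from A
Take 68 from A
Take 77 from A

Merged: [5, 9, 16, 18, 23, 38, 40, 43, 68, 77, 99]


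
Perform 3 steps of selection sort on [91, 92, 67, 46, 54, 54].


Initial: [91, 92, 67, 46, 54, 54]
Step 1: min=46 at 3
  Swap: [46, 92, 67, 91, 54, 54]
Step 2: min=54 at 4
  Swap: [46, 54, 67, 91, 92, 54]
Step 3: min=54 at 5
  Swap: [46, 54, 54, 91, 92, 67]

After 3 steps: [46, 54, 54, 91, 92, 67]


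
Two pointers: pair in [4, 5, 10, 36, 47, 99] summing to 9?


lo=0(4)+hi=5(99)=103
lo=0(4)+hi=4(47)=51
lo=0(4)+hi=3(36)=40
lo=0(4)+hi=2(10)=14
lo=0(4)+hi=1(5)=9

Yes: 4+5=9


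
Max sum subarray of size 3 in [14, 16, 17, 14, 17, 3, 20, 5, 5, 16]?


[0:3]: 47
[1:4]: 47
[2:5]: 48
[3:6]: 34
[4:7]: 40
[5:8]: 28
[6:9]: 30
[7:10]: 26

Max: 48 at [2:5]


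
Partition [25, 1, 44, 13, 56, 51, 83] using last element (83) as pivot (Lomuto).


Pivot: 83
  25 <= 83: advance i (no swap)
  1 <= 83: advance i (no swap)
  44 <= 83: advance i (no swap)
  13 <= 83: advance i (no swap)
  56 <= 83: advance i (no swap)
  51 <= 83: advance i (no swap)
Place pivot at 6: [25, 1, 44, 13, 56, 51, 83]

Partitioned: [25, 1, 44, 13, 56, 51, 83]


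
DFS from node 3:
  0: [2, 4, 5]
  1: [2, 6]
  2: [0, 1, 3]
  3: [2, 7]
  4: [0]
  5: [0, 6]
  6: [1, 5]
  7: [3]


Visit 3, push [7, 2]
Visit 2, push [1, 0]
Visit 0, push [5, 4]
Visit 4, push []
Visit 5, push [6]
Visit 6, push [1]
Visit 1, push []
Visit 7, push []

DFS order: [3, 2, 0, 4, 5, 6, 1, 7]


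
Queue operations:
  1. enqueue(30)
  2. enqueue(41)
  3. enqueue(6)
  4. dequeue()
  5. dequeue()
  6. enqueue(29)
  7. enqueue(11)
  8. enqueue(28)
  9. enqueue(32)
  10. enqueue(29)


enqueue(30) -> [30]
enqueue(41) -> [30, 41]
enqueue(6) -> [30, 41, 6]
dequeue()->30, [41, 6]
dequeue()->41, [6]
enqueue(29) -> [6, 29]
enqueue(11) -> [6, 29, 11]
enqueue(28) -> [6, 29, 11, 28]
enqueue(32) -> [6, 29, 11, 28, 32]
enqueue(29) -> [6, 29, 11, 28, 32, 29]

Final queue: [6, 29, 11, 28, 32, 29]


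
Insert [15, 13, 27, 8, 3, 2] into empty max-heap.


Insert 15: [15]
Insert 13: [15, 13]
Insert 27: [27, 13, 15]
Insert 8: [27, 13, 15, 8]
Insert 3: [27, 13, 15, 8, 3]
Insert 2: [27, 13, 15, 8, 3, 2]

Final heap: [27, 13, 15, 8, 3, 2]


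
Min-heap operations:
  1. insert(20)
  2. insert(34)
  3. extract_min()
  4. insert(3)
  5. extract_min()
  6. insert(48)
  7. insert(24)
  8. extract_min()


insert(20) -> [20]
insert(34) -> [20, 34]
extract_min()->20, [34]
insert(3) -> [3, 34]
extract_min()->3, [34]
insert(48) -> [34, 48]
insert(24) -> [24, 48, 34]
extract_min()->24, [34, 48]

Final heap: [34, 48]


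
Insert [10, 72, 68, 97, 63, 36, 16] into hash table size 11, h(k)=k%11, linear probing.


Insert 10: h=10 -> slot 10
Insert 72: h=6 -> slot 6
Insert 68: h=2 -> slot 2
Insert 97: h=9 -> slot 9
Insert 63: h=8 -> slot 8
Insert 36: h=3 -> slot 3
Insert 16: h=5 -> slot 5

Table: [None, None, 68, 36, None, 16, 72, None, 63, 97, 10]


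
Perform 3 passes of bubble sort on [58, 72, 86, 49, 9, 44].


Initial: [58, 72, 86, 49, 9, 44]
Pass 1: [58, 72, 49, 9, 44, 86] (3 swaps)
Pass 2: [58, 49, 9, 44, 72, 86] (3 swaps)
Pass 3: [49, 9, 44, 58, 72, 86] (3 swaps)

After 3 passes: [49, 9, 44, 58, 72, 86]


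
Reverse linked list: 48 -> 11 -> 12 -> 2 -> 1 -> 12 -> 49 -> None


Step 1: curr=48, set curr.next=prev(None) | reversed so far: 48
Step 2: curr=11, set curr.next=prev(48) | reversed so far: 11 -> 48
Step 3: curr=12, set curr.next=prev(11) | reversed so far: 12 -> 11 -> 48
Step 4: curr=2, set curr.next=prev(12) | reversed so far: 2 -> 12 -> 11 -> 48
Step 5: curr=1, set curr.next=prev(2) | reversed so far: 1 -> 2 -> 12 -> 11 -> 48
Step 6: curr=12, set curr.next=prev(1) | reversed so far: 12 -> 1 -> 2 -> 12 -> 11 -> 48
Step 7: curr=49, set curr.next=prev(12) | reversed so far: 49 -> 12 -> 1 -> 2 -> 12 -> 11 -> 48

49 -> 12 -> 1 -> 2 -> 12 -> 11 -> 48 -> None


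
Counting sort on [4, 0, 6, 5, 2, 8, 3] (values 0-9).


Input: [4, 0, 6, 5, 2, 8, 3]
Counts: [1, 0, 1, 1, 1, 1, 1, 0, 1, 0]

Sorted: [0, 2, 3, 4, 5, 6, 8]


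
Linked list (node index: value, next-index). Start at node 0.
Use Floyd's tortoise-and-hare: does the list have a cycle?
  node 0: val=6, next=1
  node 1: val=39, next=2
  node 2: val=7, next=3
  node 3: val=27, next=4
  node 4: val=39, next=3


Floyd's tortoise (slow, +1) and hare (fast, +2):
  init: slow=0, fast=0
  step 1: slow=1, fast=2
  step 2: slow=2, fast=4
  step 3: slow=3, fast=4
  step 4: slow=4, fast=4
  slow == fast at node 4: cycle detected

Cycle: yes


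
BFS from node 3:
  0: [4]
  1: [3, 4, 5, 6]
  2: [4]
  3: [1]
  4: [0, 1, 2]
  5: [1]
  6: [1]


Visit 3, enqueue [1]
Visit 1, enqueue [4, 5, 6]
Visit 4, enqueue [0, 2]
Visit 5, enqueue []
Visit 6, enqueue []
Visit 0, enqueue []
Visit 2, enqueue []

BFS order: [3, 1, 4, 5, 6, 0, 2]


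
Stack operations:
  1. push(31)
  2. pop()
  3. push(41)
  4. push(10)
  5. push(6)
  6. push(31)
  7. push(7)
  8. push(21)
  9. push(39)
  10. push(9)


push(31) -> [31]
pop()->31, []
push(41) -> [41]
push(10) -> [41, 10]
push(6) -> [41, 10, 6]
push(31) -> [41, 10, 6, 31]
push(7) -> [41, 10, 6, 31, 7]
push(21) -> [41, 10, 6, 31, 7, 21]
push(39) -> [41, 10, 6, 31, 7, 21, 39]
push(9) -> [41, 10, 6, 31, 7, 21, 39, 9]

Final stack: [41, 10, 6, 31, 7, 21, 39, 9]


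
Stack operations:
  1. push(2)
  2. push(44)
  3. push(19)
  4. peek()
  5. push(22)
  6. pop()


push(2) -> [2]
push(44) -> [2, 44]
push(19) -> [2, 44, 19]
peek()->19
push(22) -> [2, 44, 19, 22]
pop()->22, [2, 44, 19]

Final stack: [2, 44, 19]


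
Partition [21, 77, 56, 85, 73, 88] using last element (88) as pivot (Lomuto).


Pivot: 88
  21 <= 88: advance i (no swap)
  77 <= 88: advance i (no swap)
  56 <= 88: advance i (no swap)
  85 <= 88: advance i (no swap)
  73 <= 88: advance i (no swap)
Place pivot at 5: [21, 77, 56, 85, 73, 88]

Partitioned: [21, 77, 56, 85, 73, 88]


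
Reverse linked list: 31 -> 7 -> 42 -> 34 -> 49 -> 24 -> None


Step 1: curr=31, set curr.next=prev(None) | reversed so far: 31
Step 2: curr=7, set curr.next=prev(31) | reversed so far: 7 -> 31
Step 3: curr=42, set curr.next=prev(7) | reversed so far: 42 -> 7 -> 31
Step 4: curr=34, set curr.next=prev(42) | reversed so far: 34 -> 42 -> 7 -> 31
Step 5: curr=49, set curr.next=prev(34) | reversed so far: 49 -> 34 -> 42 -> 7 -> 31
Step 6: curr=24, set curr.next=prev(49) | reversed so far: 24 -> 49 -> 34 -> 42 -> 7 -> 31

24 -> 49 -> 34 -> 42 -> 7 -> 31 -> None


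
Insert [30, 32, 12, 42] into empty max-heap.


Insert 30: [30]
Insert 32: [32, 30]
Insert 12: [32, 30, 12]
Insert 42: [42, 32, 12, 30]

Final heap: [42, 32, 12, 30]


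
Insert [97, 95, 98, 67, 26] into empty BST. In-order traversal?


Insert 97: root
Insert 95: L from 97
Insert 98: R from 97
Insert 67: L from 97 -> L from 95
Insert 26: L from 97 -> L from 95 -> L from 67

In-order: [26, 67, 95, 97, 98]


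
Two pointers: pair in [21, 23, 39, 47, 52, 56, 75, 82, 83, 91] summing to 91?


lo=0(21)+hi=9(91)=112
lo=0(21)+hi=8(83)=104
lo=0(21)+hi=7(82)=103
lo=0(21)+hi=6(75)=96
lo=0(21)+hi=5(56)=77
lo=1(23)+hi=5(56)=79
lo=2(39)+hi=5(56)=95
lo=2(39)+hi=4(52)=91

Yes: 39+52=91


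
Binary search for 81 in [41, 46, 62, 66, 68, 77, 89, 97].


Step 1: lo=0, hi=7, mid=3, val=66
Step 2: lo=4, hi=7, mid=5, val=77
Step 3: lo=6, hi=7, mid=6, val=89

Not found


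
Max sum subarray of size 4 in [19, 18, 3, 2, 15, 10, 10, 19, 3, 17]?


[0:4]: 42
[1:5]: 38
[2:6]: 30
[3:7]: 37
[4:8]: 54
[5:9]: 42
[6:10]: 49

Max: 54 at [4:8]


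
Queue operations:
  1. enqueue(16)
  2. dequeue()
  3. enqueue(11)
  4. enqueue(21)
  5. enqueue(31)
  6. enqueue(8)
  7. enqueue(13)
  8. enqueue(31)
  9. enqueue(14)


enqueue(16) -> [16]
dequeue()->16, []
enqueue(11) -> [11]
enqueue(21) -> [11, 21]
enqueue(31) -> [11, 21, 31]
enqueue(8) -> [11, 21, 31, 8]
enqueue(13) -> [11, 21, 31, 8, 13]
enqueue(31) -> [11, 21, 31, 8, 13, 31]
enqueue(14) -> [11, 21, 31, 8, 13, 31, 14]

Final queue: [11, 21, 31, 8, 13, 31, 14]


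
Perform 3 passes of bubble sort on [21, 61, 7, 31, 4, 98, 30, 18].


Initial: [21, 61, 7, 31, 4, 98, 30, 18]
Pass 1: [21, 7, 31, 4, 61, 30, 18, 98] (5 swaps)
Pass 2: [7, 21, 4, 31, 30, 18, 61, 98] (4 swaps)
Pass 3: [7, 4, 21, 30, 18, 31, 61, 98] (3 swaps)

After 3 passes: [7, 4, 21, 30, 18, 31, 61, 98]
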